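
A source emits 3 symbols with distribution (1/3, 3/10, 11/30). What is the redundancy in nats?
0.0033 nats

Redundancy measures how far a source is from maximum entropy:
R = H_max - H(X)

Maximum entropy for 3 symbols: H_max = log_e(3) = 1.0986 nats
Actual entropy: H(X) = 1.0953 nats
Redundancy: R = 1.0986 - 1.0953 = 0.0033 nats

This redundancy represents potential for compression: the source could be compressed by 0.0033 nats per symbol.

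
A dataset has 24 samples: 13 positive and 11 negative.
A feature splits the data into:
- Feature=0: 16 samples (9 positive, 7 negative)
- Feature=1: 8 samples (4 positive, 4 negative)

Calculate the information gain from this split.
0.0025 bits

Information Gain = H(Y) - H(Y|Feature)

Before split:
P(positive) = 13/24 = 0.5417
H(Y) = 0.9950 bits

After split:
Feature=0: H = 0.9887 bits (weight = 16/24)
Feature=1: H = 1.0000 bits (weight = 8/24)
H(Y|Feature) = (16/24)×0.9887 + (8/24)×1.0000 = 0.9925 bits

Information Gain = 0.9950 - 0.9925 = 0.0025 bits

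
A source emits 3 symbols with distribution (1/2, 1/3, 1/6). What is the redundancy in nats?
0.0872 nats

Redundancy measures how far a source is from maximum entropy:
R = H_max - H(X)

Maximum entropy for 3 symbols: H_max = log_e(3) = 1.0986 nats
Actual entropy: H(X) = 1.0114 nats
Redundancy: R = 1.0986 - 1.0114 = 0.0872 nats

This redundancy represents potential for compression: the source could be compressed by 0.0872 nats per symbol.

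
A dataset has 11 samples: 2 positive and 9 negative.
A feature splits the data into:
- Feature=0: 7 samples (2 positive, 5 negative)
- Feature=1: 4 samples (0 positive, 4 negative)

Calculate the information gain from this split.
0.1348 bits

Information Gain = H(Y) - H(Y|Feature)

Before split:
P(positive) = 2/11 = 0.1818
H(Y) = 0.6840 bits

After split:
Feature=0: H = 0.8631 bits (weight = 7/11)
Feature=1: H = 0.0000 bits (weight = 4/11)
H(Y|Feature) = (7/11)×0.8631 + (4/11)×0.0000 = 0.5493 bits

Information Gain = 0.6840 - 0.5493 = 0.1348 bits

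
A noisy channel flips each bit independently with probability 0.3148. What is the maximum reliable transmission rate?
0.1014 bits

For a binary symmetric channel (BSC) with error probability p:
Capacity C = 1 - H(p) bits per symbol

where H(p) = -p log₂(p) - (1-p) log₂(1-p) is the binary entropy function.

H(0.3148) = 0.8986 bits
C = 1 - 0.8986 = 0.1014 bits per symbol

This means we can reliably transmit up to 0.1014 bits of information per channel use.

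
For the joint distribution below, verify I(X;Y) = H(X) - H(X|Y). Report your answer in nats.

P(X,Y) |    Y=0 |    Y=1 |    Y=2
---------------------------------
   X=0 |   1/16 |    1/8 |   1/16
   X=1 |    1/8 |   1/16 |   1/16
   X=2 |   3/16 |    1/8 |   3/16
I(X;Y) = 0.0338 nats

Mutual information has multiple equivalent forms:
- I(X;Y) = H(X) - H(X|Y)
- I(X;Y) = H(Y) - H(Y|X)
- I(X;Y) = H(X) + H(Y) - H(X,Y)

Computing all quantities:
H(X) = 1.0397, H(Y) = 1.0948, H(X,Y) = 2.1007
H(X|Y) = 1.0059, H(Y|X) = 1.0610

Verification:
H(X) - H(X|Y) = 1.0397 - 1.0059 = 0.0338
H(Y) - H(Y|X) = 1.0948 - 1.0610 = 0.0338
H(X) + H(Y) - H(X,Y) = 1.0397 + 1.0948 - 2.1007 = 0.0338

All forms give I(X;Y) = 0.0338 nats. ✓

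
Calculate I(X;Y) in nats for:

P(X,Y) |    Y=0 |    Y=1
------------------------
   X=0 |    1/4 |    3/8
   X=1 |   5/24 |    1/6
0.0114 nats

Mutual information: I(X;Y) = H(X) + H(Y) - H(X,Y)

Marginals:
P(X) = (5/8, 3/8), H(X) = 0.6616 nats
P(Y) = (11/24, 13/24), H(Y) = 0.6897 nats

Joint entropy: H(X,Y) = 1.3398 nats

I(X;Y) = 0.6616 + 0.6897 - 1.3398 = 0.0114 nats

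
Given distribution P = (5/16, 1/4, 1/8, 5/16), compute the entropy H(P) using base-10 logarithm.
0.5791 dits

Shannon entropy is H(X) = -Σ p(x) log p(x).

For P = (5/16, 1/4, 1/8, 5/16):
H = -5/16 × log_10(5/16) -1/4 × log_10(1/4) -1/8 × log_10(1/8) -5/16 × log_10(5/16)
H = 0.5791 dits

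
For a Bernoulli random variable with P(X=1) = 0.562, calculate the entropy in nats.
0.6854 nats

The binary entropy function is:
H(p) = -p log(p) - (1-p) log(1-p)

H(0.562) = -0.562 × log_e(0.562) - 0.438 × log_e(0.438)
H(0.562) = 0.6854 nats

Note: Binary entropy is maximized at p=0.5 (H=1 bit) and minimized at p=0 or p=1 (H=0).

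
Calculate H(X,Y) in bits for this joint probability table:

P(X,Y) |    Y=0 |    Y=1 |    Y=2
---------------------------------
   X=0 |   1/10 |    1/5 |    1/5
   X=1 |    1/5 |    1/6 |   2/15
2.5438 bits

Joint entropy is H(X,Y) = -Σ_{x,y} p(x,y) log p(x,y).

Summing over all non-zero entries:
H(X,Y) = -[1/10·log_2(1/10) + 1/5·log_2(1/5) + 1/5·log_2(1/5) + 1/5·log_2(1/5) + 1/6·log_2(1/6) + 2/15·log_2(2/15)]
H(X,Y) = 2.5438 bits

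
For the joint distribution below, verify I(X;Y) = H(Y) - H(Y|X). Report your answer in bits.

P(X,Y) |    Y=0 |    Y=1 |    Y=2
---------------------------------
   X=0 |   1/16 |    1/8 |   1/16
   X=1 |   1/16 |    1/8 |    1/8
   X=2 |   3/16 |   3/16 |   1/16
I(X;Y) = 0.0617 bits

Mutual information has multiple equivalent forms:
- I(X;Y) = H(X) - H(X|Y)
- I(X;Y) = H(Y) - H(Y|X)
- I(X;Y) = H(X) + H(Y) - H(X,Y)

Computing all quantities:
H(X) = 1.5462, H(Y) = 1.5462, H(X,Y) = 3.0306
H(X|Y) = 1.4845, H(Y|X) = 1.4845

Verification:
H(X) - H(X|Y) = 1.5462 - 1.4845 = 0.0617
H(Y) - H(Y|X) = 1.5462 - 1.4845 = 0.0617
H(X) + H(Y) - H(X,Y) = 1.5462 + 1.5462 - 3.0306 = 0.0617

All forms give I(X;Y) = 0.0617 bits. ✓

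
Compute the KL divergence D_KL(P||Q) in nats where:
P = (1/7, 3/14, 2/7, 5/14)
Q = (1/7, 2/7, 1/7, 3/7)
0.0713 nats

KL divergence: D_KL(P||Q) = Σ p(x) log(p(x)/q(x))

Computing term by term:
  x=0: 1/7 × log_e[(1/7)/(1/7)] = 1/7 × 0.0000 = 0.0000
  x=1: 3/14 × log_e[(3/14)/(2/7)] = 3/14 × -0.2877 = -0.0616
  x=2: 2/7 × log_e[(2/7)/(1/7)] = 2/7 × 0.6931 = 0.1980
  x=3: 5/14 × log_e[(5/14)/(3/7)] = 5/14 × -0.1823 = -0.0651

D_KL(P||Q) = 0.0713 nats

Note: KL divergence is always non-negative and equals 0 iff P = Q.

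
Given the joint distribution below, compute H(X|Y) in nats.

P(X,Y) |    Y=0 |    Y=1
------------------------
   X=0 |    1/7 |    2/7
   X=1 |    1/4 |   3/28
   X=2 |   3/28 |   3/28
1.0073 nats

Using the chain rule: H(X|Y) = H(X,Y) - H(Y)

First, compute H(X,Y) = 1.7004 nats

Marginal P(Y) = (1/2, 1/2)
H(Y) = 0.6931 nats

H(X|Y) = H(X,Y) - H(Y) = 1.7004 - 0.6931 = 1.0073 nats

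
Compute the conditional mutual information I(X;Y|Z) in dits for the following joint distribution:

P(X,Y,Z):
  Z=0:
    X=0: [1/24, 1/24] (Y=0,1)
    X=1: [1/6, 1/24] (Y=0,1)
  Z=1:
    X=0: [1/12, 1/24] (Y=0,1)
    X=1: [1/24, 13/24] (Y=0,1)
0.0490 dits

Conditional mutual information: I(X;Y|Z) = H(X|Z) + H(Y|Z) - H(X,Y|Z)

H(Z) = 0.2622
H(X,Z) = 0.4813 → H(X|Z) = 0.2191
H(Y,Z) = 0.4813 → H(Y|Z) = 0.2191
H(X,Y,Z) = 0.6514 → H(X,Y|Z) = 0.3892

I(X;Y|Z) = 0.2191 + 0.2191 - 0.3892 = 0.0490 dits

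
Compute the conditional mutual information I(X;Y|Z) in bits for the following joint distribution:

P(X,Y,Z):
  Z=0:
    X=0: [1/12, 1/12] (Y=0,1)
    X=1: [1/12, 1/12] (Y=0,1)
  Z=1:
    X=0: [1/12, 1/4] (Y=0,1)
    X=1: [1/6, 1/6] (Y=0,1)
0.0325 bits

Conditional mutual information: I(X;Y|Z) = H(X|Z) + H(Y|Z) - H(X,Y|Z)

H(Z) = 0.9183
H(X,Z) = 1.9183 → H(X|Z) = 1.0000
H(Y,Z) = 1.8879 → H(Y|Z) = 0.9696
H(X,Y,Z) = 2.8554 → H(X,Y|Z) = 1.9371

I(X;Y|Z) = 1.0000 + 0.9696 - 1.9371 = 0.0325 bits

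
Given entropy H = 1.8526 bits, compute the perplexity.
3.6115

Perplexity is 2^H (or exp(H) for natural log).

H = 1.8526 bits
Perplexity = 2^1.8526 = 3.6115

Interpretation: The model's uncertainty is equivalent to choosing uniformly among 3.6 options.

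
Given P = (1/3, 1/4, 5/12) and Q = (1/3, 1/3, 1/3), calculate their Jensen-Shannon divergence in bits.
0.0077 bits

Jensen-Shannon divergence is:
JSD(P||Q) = 0.5 × D_KL(P||M) + 0.5 × D_KL(Q||M)
where M = 0.5 × (P + Q) is the mixture distribution.

M = 0.5 × (1/3, 1/4, 5/12) + 0.5 × (1/3, 1/3, 1/3) = (1/3, 7/24, 3/8)

D_KL(P||M) = 0.0077 bits
D_KL(Q||M) = 0.0076 bits

JSD(P||Q) = 0.5 × 0.0077 + 0.5 × 0.0076 = 0.0077 bits

Unlike KL divergence, JSD is symmetric and bounded: 0 ≤ JSD ≤ log(2).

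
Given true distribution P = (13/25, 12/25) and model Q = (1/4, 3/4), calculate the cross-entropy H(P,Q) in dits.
0.3730 dits

Cross-entropy: H(P,Q) = -Σ p(x) log q(x)

Alternatively: H(P,Q) = H(P) + D_KL(P||Q)
H(P) = 0.3007 dits
D_KL(P||Q) = 0.0724 dits

H(P,Q) = 0.3007 + 0.0724 = 0.3730 dits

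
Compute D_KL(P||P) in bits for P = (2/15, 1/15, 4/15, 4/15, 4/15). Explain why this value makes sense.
0.0000 bits

KL divergence satisfies the Gibbs inequality: D_KL(P||Q) ≥ 0 for all distributions P, Q.

D_KL(P||Q) = Σ p(x) log(p(x)/q(x))
Each term is p(x) × log_2(p(x)/p(x)) = p(x) × log_2(1) = 0, so the sum is 0.
D_KL(P||Q) = 0.0000 bits

When P = Q, the KL divergence is exactly 0, as there is no 'divergence' between identical distributions.

This non-negativity is a fundamental property: relative entropy cannot be negative because it measures how different Q is from P.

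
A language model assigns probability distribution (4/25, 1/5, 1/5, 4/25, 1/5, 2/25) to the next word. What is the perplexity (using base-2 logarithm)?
5.7785

Perplexity is 2^H (or exp(H) for natural log).

First, H = -Σ p log p = 2.5307 bits
Perplexity = 2^2.5307 = 5.7785

Interpretation: The model's uncertainty is equivalent to choosing uniformly among 5.8 options.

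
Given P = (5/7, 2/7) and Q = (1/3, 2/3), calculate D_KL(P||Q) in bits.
0.4361 bits

KL divergence: D_KL(P||Q) = Σ p(x) log(p(x)/q(x))

Computing term by term:
  x=0: 5/7 × log_2[(5/7)/(1/3)] = 5/7 × 1.0995 = 0.7854
  x=1: 2/7 × log_2[(2/7)/(2/3)] = 2/7 × -1.2224 = -0.3493

D_KL(P||Q) = 0.4361 bits

Note: KL divergence is always non-negative and equals 0 iff P = Q.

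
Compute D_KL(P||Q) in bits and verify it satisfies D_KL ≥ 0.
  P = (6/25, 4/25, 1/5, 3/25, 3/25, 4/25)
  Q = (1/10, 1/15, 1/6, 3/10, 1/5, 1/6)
0.3013 bits

KL divergence satisfies the Gibbs inequality: D_KL(P||Q) ≥ 0 for all distributions P, Q.

D_KL(P||Q) = Σ p(x) log(p(x)/q(x))
Term by term:
  x=0: 6/25 × log_2[(6/25)/(1/10)] = 0.3031
  x=1: 4/25 × log_2[(4/25)/(1/15)] = 0.2021
  x=2: 1/5 × log_2[(1/5)/(1/6)] = 0.0526
  x=3: 3/25 × log_2[(3/25)/(3/10)] = -0.1586
  x=4: 3/25 × log_2[(3/25)/(1/5)] = -0.0884
  x=5: 4/25 × log_2[(4/25)/(1/6)] = -0.0094
D_KL(P||Q) = 0.3013 bits

D_KL(P||Q) = 0.3013 ≥ 0 ✓

This non-negativity is a fundamental property: relative entropy cannot be negative because it measures how different Q is from P.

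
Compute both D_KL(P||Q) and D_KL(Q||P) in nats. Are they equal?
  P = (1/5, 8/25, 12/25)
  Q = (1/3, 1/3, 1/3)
D_KL(P||Q) = 0.0598, D_KL(Q||P) = 0.0623

KL divergence is not symmetric: D_KL(P||Q) ≠ D_KL(Q||P) in general.

D_KL(P||Q) = 0.0598 nats
D_KL(Q||P) = 0.0623 nats

No, they are not equal!

This asymmetry is why KL divergence is not a true distance metric.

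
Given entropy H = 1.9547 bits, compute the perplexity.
3.8764

Perplexity is 2^H (or exp(H) for natural log).

H = 1.9547 bits
Perplexity = 2^1.9547 = 3.8764

Interpretation: The model's uncertainty is equivalent to choosing uniformly among 3.9 options.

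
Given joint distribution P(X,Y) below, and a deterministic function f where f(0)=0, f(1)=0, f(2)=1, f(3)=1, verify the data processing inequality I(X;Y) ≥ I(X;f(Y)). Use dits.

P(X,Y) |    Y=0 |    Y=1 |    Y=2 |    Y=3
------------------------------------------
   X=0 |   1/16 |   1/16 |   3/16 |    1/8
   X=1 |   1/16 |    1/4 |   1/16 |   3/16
I(X;Y) = 0.0397, I(X;f(Y)) = 0.0161, inequality holds: 0.0397 ≥ 0.0161

Data Processing Inequality: For any Markov chain X → Y → Z, we have I(X;Y) ≥ I(X;Z).

Here Z = f(Y) is a deterministic function of Y, forming X → Y → Z.

Original I(X;Y) = 0.0397 dits

After applying f:
P(X,Z) where Z=f(Y):
- P(X,Z=0) = P(X,Y=0) + P(X,Y=1)
- P(X,Z=1) = P(X,Y=2) + P(X,Y=3)

I(X;Z) = I(X;f(Y)) = 0.0161 dits

Verification: 0.0397 ≥ 0.0161 ✓

Information cannot be created by processing; the function f can only lose information about X.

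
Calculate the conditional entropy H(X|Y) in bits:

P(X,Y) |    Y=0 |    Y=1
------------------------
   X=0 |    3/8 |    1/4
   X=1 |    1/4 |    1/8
0.9512 bits

Using the chain rule: H(X|Y) = H(X,Y) - H(Y)

First, compute H(X,Y) = 1.9056 bits

Marginal P(Y) = (5/8, 3/8)
H(Y) = 0.9544 bits

H(X|Y) = H(X,Y) - H(Y) = 1.9056 - 0.9544 = 0.9512 bits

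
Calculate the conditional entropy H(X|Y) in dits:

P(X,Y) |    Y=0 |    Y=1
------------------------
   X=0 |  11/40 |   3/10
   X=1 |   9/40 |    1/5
0.2956 dits

Using the chain rule: H(X|Y) = H(X,Y) - H(Y)

First, compute H(X,Y) = 0.5966 dits

Marginal P(Y) = (1/2, 1/2)
H(Y) = 0.3010 dits

H(X|Y) = H(X,Y) - H(Y) = 0.5966 - 0.3010 = 0.2956 dits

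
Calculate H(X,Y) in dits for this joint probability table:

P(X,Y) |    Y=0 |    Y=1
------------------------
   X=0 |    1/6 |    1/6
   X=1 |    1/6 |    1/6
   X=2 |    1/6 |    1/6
0.7782 dits

Joint entropy is H(X,Y) = -Σ_{x,y} p(x,y) log p(x,y).

Summing over all non-zero entries:
H(X,Y) = -[1/6·log_10(1/6) + 1/6·log_10(1/6) + 1/6·log_10(1/6) + 1/6·log_10(1/6) + 1/6·log_10(1/6) + 1/6·log_10(1/6)]
H(X,Y) = 0.7782 dits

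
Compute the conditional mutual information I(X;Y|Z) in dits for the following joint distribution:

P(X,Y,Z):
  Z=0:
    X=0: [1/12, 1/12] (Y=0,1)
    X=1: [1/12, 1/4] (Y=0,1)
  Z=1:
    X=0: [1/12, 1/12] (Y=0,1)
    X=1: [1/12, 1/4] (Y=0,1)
0.0133 dits

Conditional mutual information: I(X;Y|Z) = H(X|Z) + H(Y|Z) - H(X,Y|Z)

H(Z) = 0.3010
H(X,Z) = 0.5775 → H(X|Z) = 0.2764
H(Y,Z) = 0.5775 → H(Y|Z) = 0.2764
H(X,Y,Z) = 0.8406 → H(X,Y|Z) = 0.5396

I(X;Y|Z) = 0.2764 + 0.2764 - 0.5396 = 0.0133 dits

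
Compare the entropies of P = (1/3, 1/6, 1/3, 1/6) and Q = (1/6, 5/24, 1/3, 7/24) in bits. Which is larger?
Q

Computing entropies in bits:
H(P) = 1.9183
H(Q) = 1.9491

Distribution Q has higher entropy.

Intuition: The distribution closer to uniform (more spread out) has higher entropy.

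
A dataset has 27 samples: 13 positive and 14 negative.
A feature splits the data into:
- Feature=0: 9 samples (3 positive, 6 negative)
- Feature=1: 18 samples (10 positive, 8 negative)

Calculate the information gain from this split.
0.0322 bits

Information Gain = H(Y) - H(Y|Feature)

Before split:
P(positive) = 13/27 = 0.4815
H(Y) = 0.9990 bits

After split:
Feature=0: H = 0.9183 bits (weight = 9/27)
Feature=1: H = 0.9911 bits (weight = 18/27)
H(Y|Feature) = (9/27)×0.9183 + (18/27)×0.9911 = 0.9668 bits

Information Gain = 0.9990 - 0.9668 = 0.0322 bits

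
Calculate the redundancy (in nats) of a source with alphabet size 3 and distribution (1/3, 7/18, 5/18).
0.0093 nats

Redundancy measures how far a source is from maximum entropy:
R = H_max - H(X)

Maximum entropy for 3 symbols: H_max = log_e(3) = 1.0986 nats
Actual entropy: H(X) = 1.0893 nats
Redundancy: R = 1.0986 - 1.0893 = 0.0093 nats

This redundancy represents potential for compression: the source could be compressed by 0.0093 nats per symbol.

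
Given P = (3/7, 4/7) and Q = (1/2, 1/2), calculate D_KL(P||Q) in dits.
0.0044 dits

KL divergence: D_KL(P||Q) = Σ p(x) log(p(x)/q(x))

Computing term by term:
  x=0: 3/7 × log_10[(3/7)/(1/2)] = 3/7 × -0.0669 = -0.0287
  x=1: 4/7 × log_10[(4/7)/(1/2)] = 4/7 × 0.0580 = 0.0331

D_KL(P||Q) = 0.0044 dits

Note: KL divergence is always non-negative and equals 0 iff P = Q.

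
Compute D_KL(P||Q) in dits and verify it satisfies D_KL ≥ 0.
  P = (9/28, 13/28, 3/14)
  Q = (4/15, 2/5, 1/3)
0.0150 dits

KL divergence satisfies the Gibbs inequality: D_KL(P||Q) ≥ 0 for all distributions P, Q.

D_KL(P||Q) = Σ p(x) log(p(x)/q(x))
Term by term:
  x=0: 9/28 × log_10[(9/28)/(4/15)] = 0.0261
  x=1: 13/28 × log_10[(13/28)/(2/5)] = 0.0301
  x=2: 3/14 × log_10[(3/14)/(1/3)] = -0.0411
D_KL(P||Q) = 0.0150 dits

D_KL(P||Q) = 0.0150 ≥ 0 ✓

This non-negativity is a fundamental property: relative entropy cannot be negative because it measures how different Q is from P.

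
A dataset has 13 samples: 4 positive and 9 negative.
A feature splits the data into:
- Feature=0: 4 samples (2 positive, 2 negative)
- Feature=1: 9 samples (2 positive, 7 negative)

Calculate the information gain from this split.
0.0537 bits

Information Gain = H(Y) - H(Y|Feature)

Before split:
P(positive) = 4/13 = 0.3077
H(Y) = 0.8905 bits

After split:
Feature=0: H = 1.0000 bits (weight = 4/13)
Feature=1: H = 0.7642 bits (weight = 9/13)
H(Y|Feature) = (4/13)×1.0000 + (9/13)×0.7642 = 0.8368 bits

Information Gain = 0.8905 - 0.8368 = 0.0537 bits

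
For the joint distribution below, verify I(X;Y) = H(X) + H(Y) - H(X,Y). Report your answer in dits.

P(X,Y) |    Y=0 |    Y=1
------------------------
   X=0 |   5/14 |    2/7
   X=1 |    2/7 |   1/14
I(X;Y) = 0.0136 dits

Mutual information has multiple equivalent forms:
- I(X;Y) = H(X) - H(X|Y)
- I(X;Y) = H(Y) - H(Y|X)
- I(X;Y) = H(X) + H(Y) - H(X,Y)

Computing all quantities:
H(X) = 0.2831, H(Y) = 0.2831, H(X,Y) = 0.5525
H(X|Y) = 0.2694, H(Y|X) = 0.2694

Verification:
H(X) - H(X|Y) = 0.2831 - 0.2694 = 0.0136
H(Y) - H(Y|X) = 0.2831 - 0.2694 = 0.0136
H(X) + H(Y) - H(X,Y) = 0.2831 + 0.2831 - 0.5525 = 0.0136

All forms give I(X;Y) = 0.0136 dits. ✓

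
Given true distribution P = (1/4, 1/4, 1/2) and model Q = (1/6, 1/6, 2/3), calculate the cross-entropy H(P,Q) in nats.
1.0986 nats

Cross-entropy: H(P,Q) = -Σ p(x) log q(x)

Alternatively: H(P,Q) = H(P) + D_KL(P||Q)
H(P) = 1.0397 nats
D_KL(P||Q) = 0.0589 nats

H(P,Q) = 1.0397 + 0.0589 = 1.0986 nats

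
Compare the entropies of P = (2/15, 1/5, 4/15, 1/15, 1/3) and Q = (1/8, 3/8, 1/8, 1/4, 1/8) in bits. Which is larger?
Q

Computing entropies in bits:
H(P) = 2.1493
H(Q) = 2.1556

Distribution Q has higher entropy.

Intuition: The distribution closer to uniform (more spread out) has higher entropy.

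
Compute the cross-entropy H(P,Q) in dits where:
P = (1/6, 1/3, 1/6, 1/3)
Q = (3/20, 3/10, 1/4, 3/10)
0.5862 dits

Cross-entropy: H(P,Q) = -Σ p(x) log q(x)

Alternatively: H(P,Q) = H(P) + D_KL(P||Q)
H(P) = 0.5775 dits
D_KL(P||Q) = 0.0088 dits

H(P,Q) = 0.5775 + 0.0088 = 0.5862 dits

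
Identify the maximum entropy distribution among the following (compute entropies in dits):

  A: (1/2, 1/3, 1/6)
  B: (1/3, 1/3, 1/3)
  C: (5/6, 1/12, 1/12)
B

For a discrete distribution over n outcomes, entropy is maximized by the uniform distribution.

Computing entropies:
H(A) = 0.4392 dits
H(B) = 0.4771 dits
H(C) = 0.2458 dits

The uniform distribution (where all probabilities equal 1/3) achieves the maximum entropy of log_10(3) = 0.4771 dits.

Distribution B has the highest entropy.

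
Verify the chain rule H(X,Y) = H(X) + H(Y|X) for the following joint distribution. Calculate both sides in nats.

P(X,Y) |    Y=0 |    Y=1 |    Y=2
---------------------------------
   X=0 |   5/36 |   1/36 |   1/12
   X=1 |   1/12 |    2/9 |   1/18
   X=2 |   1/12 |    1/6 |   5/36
H(X,Y) = 2.0626, H(X) = 1.0817, H(Y|X) = 0.9809 (all in nats)

Chain rule: H(X,Y) = H(X) + H(Y|X)

Left side — joint entropy directly:
H(X,Y) = -Σ p(x,y) log p(x,y) = 2.0626 nats

Right side — compute H(Y|X) from the conditional distributions:
P(X) = (1/4, 13/36, 7/18), so H(X) = 1.0817 nats
H(Y|X) = Σ_x P(X=x) · H(Y|X=x):
  P(Y|X=0) = (5/9, 1/9, 1/3), H(Y|X=0) = 0.9369, weight P(X=0) = 1/4
  P(Y|X=1) = (3/13, 8/13, 2/13), H(Y|X=1) = 0.9251, weight P(X=1) = 13/36
  P(Y|X=2) = (3/14, 3/7, 5/14), H(Y|X=2) = 1.0609, weight P(X=2) = 7/18
H(Y|X) = 0.9809 nats

H(X) + H(Y|X) = 1.0817 + 0.9809 = 2.0626 nats

Both sides equal 2.0626 nats. ✓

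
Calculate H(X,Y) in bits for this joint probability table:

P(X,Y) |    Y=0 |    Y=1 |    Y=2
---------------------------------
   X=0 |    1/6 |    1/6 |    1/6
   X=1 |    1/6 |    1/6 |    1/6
2.5850 bits

Joint entropy is H(X,Y) = -Σ_{x,y} p(x,y) log p(x,y).

Summing over all non-zero entries:
H(X,Y) = -[1/6·log_2(1/6) + 1/6·log_2(1/6) + 1/6·log_2(1/6) + 1/6·log_2(1/6) + 1/6·log_2(1/6) + 1/6·log_2(1/6)]
H(X,Y) = 2.5850 bits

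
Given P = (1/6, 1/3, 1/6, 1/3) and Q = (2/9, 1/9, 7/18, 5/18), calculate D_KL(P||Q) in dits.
0.1033 dits

KL divergence: D_KL(P||Q) = Σ p(x) log(p(x)/q(x))

Computing term by term:
  x=0: 1/6 × log_10[(1/6)/(2/9)] = 1/6 × -0.1249 = -0.0208
  x=1: 1/3 × log_10[(1/3)/(1/9)] = 1/3 × 0.4771 = 0.1590
  x=2: 1/6 × log_10[(1/6)/(7/18)] = 1/6 × -0.3680 = -0.0613
  x=3: 1/3 × log_10[(1/3)/(5/18)] = 1/3 × 0.0792 = 0.0264

D_KL(P||Q) = 0.1033 dits

Note: KL divergence is always non-negative and equals 0 iff P = Q.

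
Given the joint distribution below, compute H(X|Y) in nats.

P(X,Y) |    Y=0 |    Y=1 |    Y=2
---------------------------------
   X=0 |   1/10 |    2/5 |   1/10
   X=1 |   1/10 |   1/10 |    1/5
0.5798 nats

Using the chain rule: H(X|Y) = H(X,Y) - H(Y)

First, compute H(X,Y) = 1.6094 nats

Marginal P(Y) = (1/5, 1/2, 3/10)
H(Y) = 1.0297 nats

H(X|Y) = H(X,Y) - H(Y) = 1.6094 - 1.0297 = 0.5798 nats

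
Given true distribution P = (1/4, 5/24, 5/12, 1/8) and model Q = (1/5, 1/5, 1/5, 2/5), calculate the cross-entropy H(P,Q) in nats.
1.5228 nats

Cross-entropy: H(P,Q) = -Σ p(x) log q(x)

Alternatively: H(P,Q) = H(P) + D_KL(P||Q)
H(P) = 1.2981 nats
D_KL(P||Q) = 0.2247 nats

H(P,Q) = 1.2981 + 0.2247 = 1.5228 nats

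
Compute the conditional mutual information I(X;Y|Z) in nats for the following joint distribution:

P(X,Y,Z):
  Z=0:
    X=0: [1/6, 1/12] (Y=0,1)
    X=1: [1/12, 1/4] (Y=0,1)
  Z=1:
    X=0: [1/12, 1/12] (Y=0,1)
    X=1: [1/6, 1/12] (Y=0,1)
0.0576 nats

Conditional mutual information: I(X;Y|Z) = H(X|Z) + H(Y|Z) - H(X,Y|Z)

H(Z) = 0.6792
H(X,Z) = 1.3580 → H(X|Z) = 0.6788
H(Y,Z) = 1.3580 → H(Y|Z) = 0.6788
H(X,Y,Z) = 1.9792 → H(X,Y|Z) = 1.3000

I(X;Y|Z) = 0.6788 + 0.6788 - 1.3000 = 0.0576 nats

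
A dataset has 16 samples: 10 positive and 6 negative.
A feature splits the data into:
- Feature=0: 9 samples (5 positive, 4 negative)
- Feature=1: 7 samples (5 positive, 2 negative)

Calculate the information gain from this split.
0.0193 bits

Information Gain = H(Y) - H(Y|Feature)

Before split:
P(positive) = 10/16 = 0.6250
H(Y) = 0.9544 bits

After split:
Feature=0: H = 0.9911 bits (weight = 9/16)
Feature=1: H = 0.8631 bits (weight = 7/16)
H(Y|Feature) = (9/16)×0.9911 + (7/16)×0.8631 = 0.9351 bits

Information Gain = 0.9544 - 0.9351 = 0.0193 bits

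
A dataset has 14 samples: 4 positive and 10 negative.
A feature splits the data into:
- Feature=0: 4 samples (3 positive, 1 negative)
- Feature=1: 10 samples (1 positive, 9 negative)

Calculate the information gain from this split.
0.2963 bits

Information Gain = H(Y) - H(Y|Feature)

Before split:
P(positive) = 4/14 = 0.2857
H(Y) = 0.8631 bits

After split:
Feature=0: H = 0.8113 bits (weight = 4/14)
Feature=1: H = 0.4690 bits (weight = 10/14)
H(Y|Feature) = (4/14)×0.8113 + (10/14)×0.4690 = 0.5668 bits

Information Gain = 0.8631 - 0.5668 = 0.2963 bits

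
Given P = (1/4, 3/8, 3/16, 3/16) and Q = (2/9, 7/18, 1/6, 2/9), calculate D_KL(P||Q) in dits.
0.0026 dits

KL divergence: D_KL(P||Q) = Σ p(x) log(p(x)/q(x))

Computing term by term:
  x=0: 1/4 × log_10[(1/4)/(2/9)] = 1/4 × 0.0512 = 0.0128
  x=1: 3/8 × log_10[(3/8)/(7/18)] = 3/8 × -0.0158 = -0.0059
  x=2: 3/16 × log_10[(3/16)/(1/6)] = 3/16 × 0.0512 = 0.0096
  x=3: 3/16 × log_10[(3/16)/(2/9)] = 3/16 × -0.0738 = -0.0138

D_KL(P||Q) = 0.0026 dits

Note: KL divergence is always non-negative and equals 0 iff P = Q.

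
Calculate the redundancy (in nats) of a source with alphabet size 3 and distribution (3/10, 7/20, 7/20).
0.0025 nats

Redundancy measures how far a source is from maximum entropy:
R = H_max - H(X)

Maximum entropy for 3 symbols: H_max = log_e(3) = 1.0986 nats
Actual entropy: H(X) = 1.0961 nats
Redundancy: R = 1.0986 - 1.0961 = 0.0025 nats

This redundancy represents potential for compression: the source could be compressed by 0.0025 nats per symbol.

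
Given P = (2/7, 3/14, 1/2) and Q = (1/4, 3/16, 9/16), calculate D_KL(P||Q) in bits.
0.0114 bits

KL divergence: D_KL(P||Q) = Σ p(x) log(p(x)/q(x))

Computing term by term:
  x=0: 2/7 × log_2[(2/7)/(1/4)] = 2/7 × 0.1926 = 0.0550
  x=1: 3/14 × log_2[(3/14)/(3/16)] = 3/14 × 0.1926 = 0.0413
  x=2: 1/2 × log_2[(1/2)/(9/16)] = 1/2 × -0.1699 = -0.0850

D_KL(P||Q) = 0.0114 bits

Note: KL divergence is always non-negative and equals 0 iff P = Q.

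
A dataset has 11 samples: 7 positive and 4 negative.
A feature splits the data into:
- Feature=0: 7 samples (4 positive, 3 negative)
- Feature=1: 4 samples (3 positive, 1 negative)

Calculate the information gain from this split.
0.0237 bits

Information Gain = H(Y) - H(Y|Feature)

Before split:
P(positive) = 7/11 = 0.6364
H(Y) = 0.9457 bits

After split:
Feature=0: H = 0.9852 bits (weight = 7/11)
Feature=1: H = 0.8113 bits (weight = 4/11)
H(Y|Feature) = (7/11)×0.9852 + (4/11)×0.8113 = 0.9220 bits

Information Gain = 0.9457 - 0.9220 = 0.0237 bits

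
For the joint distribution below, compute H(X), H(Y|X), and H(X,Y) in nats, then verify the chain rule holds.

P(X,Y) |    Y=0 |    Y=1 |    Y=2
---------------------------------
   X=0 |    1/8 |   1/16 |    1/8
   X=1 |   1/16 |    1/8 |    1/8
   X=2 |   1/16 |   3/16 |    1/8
H(X,Y) = 2.1334, H(X) = 1.0948, H(Y|X) = 1.0386 (all in nats)

Chain rule: H(X,Y) = H(X) + H(Y|X)

Left side — joint entropy directly:
H(X,Y) = -Σ p(x,y) log p(x,y) = 2.1334 nats

Right side — compute H(Y|X) from the conditional distributions:
P(X) = (5/16, 5/16, 3/8), so H(X) = 1.0948 nats
H(Y|X) = Σ_x P(X=x) · H(Y|X=x):
  P(Y|X=0) = (2/5, 1/5, 2/5), H(Y|X=0) = 1.0549, weight P(X=0) = 5/16
  P(Y|X=1) = (1/5, 2/5, 2/5), H(Y|X=1) = 1.0549, weight P(X=1) = 5/16
  P(Y|X=2) = (1/6, 1/2, 1/3), H(Y|X=2) = 1.0114, weight P(X=2) = 3/8
H(Y|X) = 1.0386 nats

H(X) + H(Y|X) = 1.0948 + 1.0386 = 2.1334 nats

Both sides equal 2.1334 nats. ✓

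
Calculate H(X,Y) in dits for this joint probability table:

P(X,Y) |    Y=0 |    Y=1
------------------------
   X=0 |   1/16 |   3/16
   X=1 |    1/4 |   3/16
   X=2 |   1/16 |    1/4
0.7242 dits

Joint entropy is H(X,Y) = -Σ_{x,y} p(x,y) log p(x,y).

Summing over all non-zero entries:
H(X,Y) = -[1/16·log_10(1/16) + 3/16·log_10(3/16) + 1/4·log_10(1/4) + 3/16·log_10(3/16) + 1/16·log_10(1/16) + 1/4·log_10(1/4)]
H(X,Y) = 0.7242 dits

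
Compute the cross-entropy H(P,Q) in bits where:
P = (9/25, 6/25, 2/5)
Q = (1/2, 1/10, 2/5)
1.6860 bits

Cross-entropy: H(P,Q) = -Σ p(x) log q(x)

Alternatively: H(P,Q) = H(P) + D_KL(P||Q)
H(P) = 1.5535 bits
D_KL(P||Q) = 0.1325 bits

H(P,Q) = 1.5535 + 0.1325 = 1.6860 bits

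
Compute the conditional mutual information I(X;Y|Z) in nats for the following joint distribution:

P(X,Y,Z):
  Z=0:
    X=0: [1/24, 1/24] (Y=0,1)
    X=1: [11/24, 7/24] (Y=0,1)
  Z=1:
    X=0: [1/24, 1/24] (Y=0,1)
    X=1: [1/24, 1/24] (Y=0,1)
0.0019 nats

Conditional mutual information: I(X;Y|Z) = H(X|Z) + H(Y|Z) - H(X,Y|Z)

H(Z) = 0.4506
H(X,Z) = 0.8370 → H(X|Z) = 0.3864
H(Y,Z) = 1.1269 → H(Y|Z) = 0.6764
H(X,Y,Z) = 1.5115 → H(X,Y|Z) = 1.0609

I(X;Y|Z) = 0.3864 + 0.6764 - 1.0609 = 0.0019 nats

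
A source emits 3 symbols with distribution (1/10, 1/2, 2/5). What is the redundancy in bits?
0.2240 bits

Redundancy measures how far a source is from maximum entropy:
R = H_max - H(X)

Maximum entropy for 3 symbols: H_max = log_2(3) = 1.5850 bits
Actual entropy: H(X) = 1.3610 bits
Redundancy: R = 1.5850 - 1.3610 = 0.2240 bits

This redundancy represents potential for compression: the source could be compressed by 0.2240 bits per symbol.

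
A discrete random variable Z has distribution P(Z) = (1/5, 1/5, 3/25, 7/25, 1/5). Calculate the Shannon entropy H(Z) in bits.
2.2744 bits

Shannon entropy is H(X) = -Σ p(x) log p(x).

For P = (1/5, 1/5, 3/25, 7/25, 1/5):
H = -1/5 × log_2(1/5) -1/5 × log_2(1/5) -3/25 × log_2(3/25) -7/25 × log_2(7/25) -1/5 × log_2(1/5)
H = 2.2744 bits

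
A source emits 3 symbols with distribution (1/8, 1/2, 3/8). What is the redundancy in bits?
0.1793 bits

Redundancy measures how far a source is from maximum entropy:
R = H_max - H(X)

Maximum entropy for 3 symbols: H_max = log_2(3) = 1.5850 bits
Actual entropy: H(X) = 1.4056 bits
Redundancy: R = 1.5850 - 1.4056 = 0.1793 bits

This redundancy represents potential for compression: the source could be compressed by 0.1793 bits per symbol.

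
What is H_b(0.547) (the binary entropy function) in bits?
0.9936 bits

The binary entropy function is:
H(p) = -p log(p) - (1-p) log(1-p)

H(0.547) = -0.547 × log_2(0.547) - 0.453 × log_2(0.453)
H(0.547) = 0.9936 bits

Note: Binary entropy is maximized at p=0.5 (H=1 bit) and minimized at p=0 or p=1 (H=0).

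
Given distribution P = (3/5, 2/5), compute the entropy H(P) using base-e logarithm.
0.6730 nats

Shannon entropy is H(X) = -Σ p(x) log p(x).

For P = (3/5, 2/5):
H = -3/5 × log_e(3/5) -2/5 × log_e(2/5)
H = 0.6730 nats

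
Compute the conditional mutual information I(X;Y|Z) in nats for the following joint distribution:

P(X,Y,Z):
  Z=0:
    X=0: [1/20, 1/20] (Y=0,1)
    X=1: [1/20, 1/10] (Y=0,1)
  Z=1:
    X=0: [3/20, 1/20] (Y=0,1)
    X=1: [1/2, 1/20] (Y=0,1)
0.0180 nats

Conditional mutual information: I(X;Y|Z) = H(X|Z) + H(Y|Z) - H(X,Y|Z)

H(Z) = 0.5623
H(X,Z) = 1.1655 → H(X|Z) = 0.6032
H(Y,Z) = 1.0251 → H(Y|Z) = 0.4628
H(X,Y,Z) = 1.6103 → H(X,Y|Z) = 1.0480

I(X;Y|Z) = 0.6032 + 0.4628 - 1.0480 = 0.0180 nats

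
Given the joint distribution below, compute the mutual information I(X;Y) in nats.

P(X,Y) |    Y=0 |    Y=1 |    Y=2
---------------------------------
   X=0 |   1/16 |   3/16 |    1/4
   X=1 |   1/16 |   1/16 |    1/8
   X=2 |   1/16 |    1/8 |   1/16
0.0363 nats

Mutual information: I(X;Y) = H(X) + H(Y) - H(X,Y)

Marginals:
P(X) = (1/2, 1/4, 1/4), H(X) = 1.0397 nats
P(Y) = (3/16, 3/8, 7/16), H(Y) = 1.0434 nats

Joint entropy: H(X,Y) = 2.0467 nats

I(X;Y) = 1.0397 + 1.0434 - 2.0467 = 0.0363 nats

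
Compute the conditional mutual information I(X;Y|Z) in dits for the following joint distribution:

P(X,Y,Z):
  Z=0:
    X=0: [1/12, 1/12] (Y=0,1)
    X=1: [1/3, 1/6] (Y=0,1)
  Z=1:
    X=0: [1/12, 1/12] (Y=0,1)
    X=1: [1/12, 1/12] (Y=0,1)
0.0032 dits

Conditional mutual information: I(X;Y|Z) = H(X|Z) + H(Y|Z) - H(X,Y|Z)

H(Z) = 0.2764
H(X,Z) = 0.5396 → H(X|Z) = 0.2632
H(Y,Z) = 0.5683 → H(Y|Z) = 0.2919
H(X,Y,Z) = 0.8283 → H(X,Y|Z) = 0.5519

I(X;Y|Z) = 0.2632 + 0.2919 - 0.5519 = 0.0032 dits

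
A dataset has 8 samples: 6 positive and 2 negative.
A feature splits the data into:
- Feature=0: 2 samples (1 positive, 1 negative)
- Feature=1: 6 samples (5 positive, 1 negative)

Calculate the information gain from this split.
0.0738 bits

Information Gain = H(Y) - H(Y|Feature)

Before split:
P(positive) = 6/8 = 0.7500
H(Y) = 0.8113 bits

After split:
Feature=0: H = 1.0000 bits (weight = 2/8)
Feature=1: H = 0.6500 bits (weight = 6/8)
H(Y|Feature) = (2/8)×1.0000 + (6/8)×0.6500 = 0.7375 bits

Information Gain = 0.8113 - 0.7375 = 0.0738 bits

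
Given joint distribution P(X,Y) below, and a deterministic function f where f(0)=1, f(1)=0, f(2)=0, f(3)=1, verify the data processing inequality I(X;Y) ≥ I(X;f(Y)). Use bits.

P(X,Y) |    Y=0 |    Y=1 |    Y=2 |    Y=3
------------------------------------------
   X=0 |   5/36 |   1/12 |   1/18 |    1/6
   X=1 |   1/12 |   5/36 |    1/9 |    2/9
I(X;Y) = 0.0307, I(X;f(Y)) = 0.0143, inequality holds: 0.0307 ≥ 0.0143

Data Processing Inequality: For any Markov chain X → Y → Z, we have I(X;Y) ≥ I(X;Z).

Here Z = f(Y) is a deterministic function of Y, forming X → Y → Z.

Original I(X;Y) = 0.0307 bits

After applying f:
P(X,Z) where Z=f(Y):
- P(X,Z=0) = P(X,Y=1) + P(X,Y=2)
- P(X,Z=1) = P(X,Y=0) + P(X,Y=3)

I(X;Z) = I(X;f(Y)) = 0.0143 bits

Verification: 0.0307 ≥ 0.0143 ✓

Information cannot be created by processing; the function f can only lose information about X.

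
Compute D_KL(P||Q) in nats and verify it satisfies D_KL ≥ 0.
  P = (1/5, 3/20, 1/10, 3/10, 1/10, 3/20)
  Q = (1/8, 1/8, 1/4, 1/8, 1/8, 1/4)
0.1934 nats

KL divergence satisfies the Gibbs inequality: D_KL(P||Q) ≥ 0 for all distributions P, Q.

D_KL(P||Q) = Σ p(x) log(p(x)/q(x))
Term by term:
  x=0: 1/5 × log_e[(1/5)/(1/8)] = 0.0940
  x=1: 3/20 × log_e[(3/20)/(1/8)] = 0.0273
  x=2: 1/10 × log_e[(1/10)/(1/4)] = -0.0916
  x=3: 3/10 × log_e[(3/10)/(1/8)] = 0.2626
  x=4: 1/10 × log_e[(1/10)/(1/8)] = -0.0223
  x=5: 3/20 × log_e[(3/20)/(1/4)] = -0.0766
D_KL(P||Q) = 0.1934 nats

D_KL(P||Q) = 0.1934 ≥ 0 ✓

This non-negativity is a fundamental property: relative entropy cannot be negative because it measures how different Q is from P.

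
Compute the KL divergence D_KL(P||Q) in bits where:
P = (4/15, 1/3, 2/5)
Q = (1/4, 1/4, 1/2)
0.0344 bits

KL divergence: D_KL(P||Q) = Σ p(x) log(p(x)/q(x))

Computing term by term:
  x=0: 4/15 × log_2[(4/15)/(1/4)] = 4/15 × 0.0931 = 0.0248
  x=1: 1/3 × log_2[(1/3)/(1/4)] = 1/3 × 0.4150 = 0.1383
  x=2: 2/5 × log_2[(2/5)/(1/2)] = 2/5 × -0.3219 = -0.1288

D_KL(P||Q) = 0.0344 bits

Note: KL divergence is always non-negative and equals 0 iff P = Q.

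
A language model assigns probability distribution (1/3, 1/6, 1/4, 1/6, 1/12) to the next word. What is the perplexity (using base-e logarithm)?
4.5590

Perplexity is e^H (or exp(H) for natural log).

First, H = -Σ p log p = 1.5171 nats
Perplexity = e^1.5171 = 4.5590

Interpretation: The model's uncertainty is equivalent to choosing uniformly among 4.6 options.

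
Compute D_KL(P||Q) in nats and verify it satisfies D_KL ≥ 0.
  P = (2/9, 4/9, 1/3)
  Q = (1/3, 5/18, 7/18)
0.0674 nats

KL divergence satisfies the Gibbs inequality: D_KL(P||Q) ≥ 0 for all distributions P, Q.

D_KL(P||Q) = Σ p(x) log(p(x)/q(x))
Term by term:
  x=0: 2/9 × log_e[(2/9)/(1/3)] = -0.0901
  x=1: 4/9 × log_e[(4/9)/(5/18)] = 0.2089
  x=2: 1/3 × log_e[(1/3)/(7/18)] = -0.0514
D_KL(P||Q) = 0.0674 nats

D_KL(P||Q) = 0.0674 ≥ 0 ✓

This non-negativity is a fundamental property: relative entropy cannot be negative because it measures how different Q is from P.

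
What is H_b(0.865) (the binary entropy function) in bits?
0.5710 bits

The binary entropy function is:
H(p) = -p log(p) - (1-p) log(1-p)

H(0.865) = -0.865 × log_2(0.865) - 0.135 × log_2(0.135)
H(0.865) = 0.5710 bits

Note: Binary entropy is maximized at p=0.5 (H=1 bit) and minimized at p=0 or p=1 (H=0).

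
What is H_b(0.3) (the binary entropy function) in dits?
0.2653 dits

The binary entropy function is:
H(p) = -p log(p) - (1-p) log(1-p)

H(0.3) = -0.3 × log_10(0.3) - 0.7 × log_10(0.7)
H(0.3) = 0.2653 dits

Note: Binary entropy is maximized at p=0.5 (H=1 bit) and minimized at p=0 or p=1 (H=0).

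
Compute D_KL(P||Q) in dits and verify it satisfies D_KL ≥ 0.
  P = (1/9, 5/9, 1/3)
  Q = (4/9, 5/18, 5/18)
0.1267 dits

KL divergence satisfies the Gibbs inequality: D_KL(P||Q) ≥ 0 for all distributions P, Q.

D_KL(P||Q) = Σ p(x) log(p(x)/q(x))
Term by term:
  x=0: 1/9 × log_10[(1/9)/(4/9)] = -0.0669
  x=1: 5/9 × log_10[(5/9)/(5/18)] = 0.1672
  x=2: 1/3 × log_10[(1/3)/(5/18)] = 0.0264
D_KL(P||Q) = 0.1267 dits

D_KL(P||Q) = 0.1267 ≥ 0 ✓

This non-negativity is a fundamental property: relative entropy cannot be negative because it measures how different Q is from P.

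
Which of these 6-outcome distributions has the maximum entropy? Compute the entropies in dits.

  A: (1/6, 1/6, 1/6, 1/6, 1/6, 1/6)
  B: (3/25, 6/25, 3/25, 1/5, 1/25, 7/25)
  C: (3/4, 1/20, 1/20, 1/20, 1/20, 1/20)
A

For a discrete distribution over n outcomes, entropy is maximized by the uniform distribution.

Computing entropies:
H(A) = 0.7782 dits
H(B) = 0.7203 dits
H(C) = 0.4190 dits

The uniform distribution (where all probabilities equal 1/6) achieves the maximum entropy of log_10(6) = 0.7782 dits.

Distribution A has the highest entropy.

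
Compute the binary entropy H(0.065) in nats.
0.2405 nats

The binary entropy function is:
H(p) = -p log(p) - (1-p) log(1-p)

H(0.065) = -0.065 × log_e(0.065) - 0.935 × log_e(0.935)
H(0.065) = 0.2405 nats

Note: Binary entropy is maximized at p=0.5 (H=1 bit) and minimized at p=0 or p=1 (H=0).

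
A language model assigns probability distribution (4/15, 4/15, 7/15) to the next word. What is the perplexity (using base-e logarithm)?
2.8881

Perplexity is e^H (or exp(H) for natural log).

First, H = -Σ p log p = 1.0606 nats
Perplexity = e^1.0606 = 2.8881

Interpretation: The model's uncertainty is equivalent to choosing uniformly among 2.9 options.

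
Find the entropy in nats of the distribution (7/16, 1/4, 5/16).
1.0717 nats

Shannon entropy is H(X) = -Σ p(x) log p(x).

For P = (7/16, 1/4, 5/16):
H = -7/16 × log_e(7/16) -1/4 × log_e(1/4) -5/16 × log_e(5/16)
H = 1.0717 nats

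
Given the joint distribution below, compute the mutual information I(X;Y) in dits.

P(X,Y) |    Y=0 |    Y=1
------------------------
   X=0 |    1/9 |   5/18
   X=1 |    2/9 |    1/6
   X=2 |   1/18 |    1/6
0.0196 dits

Mutual information: I(X;Y) = H(X) + H(Y) - H(X,Y)

Marginals:
P(X) = (7/18, 7/18, 2/9), H(X) = 0.4642 dits
P(Y) = (7/18, 11/18), H(Y) = 0.2902 dits

Joint entropy: H(X,Y) = 0.7348 dits

I(X;Y) = 0.4642 + 0.2902 - 0.7348 = 0.0196 dits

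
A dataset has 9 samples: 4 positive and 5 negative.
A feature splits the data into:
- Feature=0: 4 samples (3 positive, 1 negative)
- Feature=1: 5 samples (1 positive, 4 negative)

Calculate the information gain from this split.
0.2294 bits

Information Gain = H(Y) - H(Y|Feature)

Before split:
P(positive) = 4/9 = 0.4444
H(Y) = 0.9911 bits

After split:
Feature=0: H = 0.8113 bits (weight = 4/9)
Feature=1: H = 0.7219 bits (weight = 5/9)
H(Y|Feature) = (4/9)×0.8113 + (5/9)×0.7219 = 0.7616 bits

Information Gain = 0.9911 - 0.7616 = 0.2294 bits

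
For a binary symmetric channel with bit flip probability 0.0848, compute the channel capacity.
0.5811 bits

For a binary symmetric channel (BSC) with error probability p:
Capacity C = 1 - H(p) bits per symbol

where H(p) = -p log₂(p) - (1-p) log₂(1-p) is the binary entropy function.

H(0.0848) = 0.4189 bits
C = 1 - 0.4189 = 0.5811 bits per symbol

This means we can reliably transmit up to 0.5811 bits of information per channel use.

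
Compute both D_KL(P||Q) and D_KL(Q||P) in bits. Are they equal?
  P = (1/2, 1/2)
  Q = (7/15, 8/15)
D_KL(P||Q) = 0.0032, D_KL(Q||P) = 0.0032

KL divergence is not symmetric: D_KL(P||Q) ≠ D_KL(Q||P) in general.

D_KL(P||Q) = 0.0032 bits
D_KL(Q||P) = 0.0032 bits

In this case they happen to be equal (to 4 decimal places).

This asymmetry is why KL divergence is not a true distance metric.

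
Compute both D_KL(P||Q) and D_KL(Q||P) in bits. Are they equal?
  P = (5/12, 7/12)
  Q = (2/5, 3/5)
D_KL(P||Q) = 0.0008, D_KL(Q||P) = 0.0008

KL divergence is not symmetric: D_KL(P||Q) ≠ D_KL(Q||P) in general.

D_KL(P||Q) = 0.0008 bits
D_KL(Q||P) = 0.0008 bits

In this case they happen to be equal (to 4 decimal places).

This asymmetry is why KL divergence is not a true distance metric.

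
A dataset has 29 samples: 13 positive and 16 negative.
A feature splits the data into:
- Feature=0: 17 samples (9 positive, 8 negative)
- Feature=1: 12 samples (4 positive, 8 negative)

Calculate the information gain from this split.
0.0275 bits

Information Gain = H(Y) - H(Y|Feature)

Before split:
P(positive) = 13/29 = 0.4483
H(Y) = 0.9923 bits

After split:
Feature=0: H = 0.9975 bits (weight = 17/29)
Feature=1: H = 0.9183 bits (weight = 12/29)
H(Y|Feature) = (17/29)×0.9975 + (12/29)×0.9183 = 0.9647 bits

Information Gain = 0.9923 - 0.9647 = 0.0275 bits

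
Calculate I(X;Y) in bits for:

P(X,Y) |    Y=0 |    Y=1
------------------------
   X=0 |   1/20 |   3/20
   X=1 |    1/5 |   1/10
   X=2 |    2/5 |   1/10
0.1354 bits

Mutual information: I(X;Y) = H(X) + H(Y) - H(X,Y)

Marginals:
P(X) = (1/5, 3/10, 1/2), H(X) = 1.4855 bits
P(Y) = (13/20, 7/20), H(Y) = 0.9341 bits

Joint entropy: H(X,Y) = 2.2842 bits

I(X;Y) = 1.4855 + 0.9341 - 2.2842 = 0.1354 bits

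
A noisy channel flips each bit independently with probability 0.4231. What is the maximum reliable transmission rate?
0.0171 bits

For a binary symmetric channel (BSC) with error probability p:
Capacity C = 1 - H(p) bits per symbol

where H(p) = -p log₂(p) - (1-p) log₂(1-p) is the binary entropy function.

H(0.4231) = 0.9829 bits
C = 1 - 0.9829 = 0.0171 bits per symbol

This means we can reliably transmit up to 0.0171 bits of information per channel use.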